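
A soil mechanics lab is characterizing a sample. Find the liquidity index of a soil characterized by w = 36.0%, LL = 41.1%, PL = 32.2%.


Result: 0.427

Derivation:
First compute the plasticity index:
PI = LL - PL = 41.1 - 32.2 = 8.9
Then compute the liquidity index:
LI = (w - PL) / PI
LI = (36.0 - 32.2) / 8.9
LI = 0.427


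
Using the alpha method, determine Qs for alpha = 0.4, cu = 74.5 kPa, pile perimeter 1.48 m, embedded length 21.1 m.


Result: 930.59 kN

Derivation:
Using Qs = alpha * cu * perimeter * L
Qs = 0.4 * 74.5 * 1.48 * 21.1
Qs = 930.59 kN


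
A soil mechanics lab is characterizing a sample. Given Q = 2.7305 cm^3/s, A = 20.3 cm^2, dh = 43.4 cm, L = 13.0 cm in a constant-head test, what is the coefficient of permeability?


Compute hydraulic gradient:
i = dh / L = 43.4 / 13.0 = 3.33846
Then apply Darcy's law:
k = Q / (A * i)
k = 2.7305 / (20.3 * 3.33846)
k = 2.7305 / 67.7708
k = 0.04029 cm/s


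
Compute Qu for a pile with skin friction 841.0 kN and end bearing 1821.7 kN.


Using Qu = Qf + Qb
Qu = 841.0 + 1821.7
Qu = 2662.7 kN


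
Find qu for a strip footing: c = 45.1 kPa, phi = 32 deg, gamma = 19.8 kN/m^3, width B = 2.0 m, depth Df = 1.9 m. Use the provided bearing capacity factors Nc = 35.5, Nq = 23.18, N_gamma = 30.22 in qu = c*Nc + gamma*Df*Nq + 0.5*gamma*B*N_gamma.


Result: 3071.44 kPa

Derivation:
Compute qu = c*Nc + gamma*Df*Nq + 0.5*gamma*B*N_gamma
Term 1: 45.1 * 35.5 = 1601.05
Term 2: 19.8 * 1.9 * 23.18 = 872.0316
Term 3: 0.5 * 19.8 * 2.0 * 30.22 = 598.356
qu = 1601.05 + 872.0316 + 598.356
qu = 3071.44 kPa


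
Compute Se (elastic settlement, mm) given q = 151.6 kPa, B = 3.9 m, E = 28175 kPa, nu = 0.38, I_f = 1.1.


Result: 19.75 mm

Derivation:
Using Se = q * B * (1 - nu^2) * I_f / E
1 - nu^2 = 1 - 0.38^2 = 0.8556
Se = 151.6 * 3.9 * 0.8556 * 1.1 / 28175
Se = 0.019750 m
Convert to mm: Se = 0.019750 * 1000 = 19.75 mm


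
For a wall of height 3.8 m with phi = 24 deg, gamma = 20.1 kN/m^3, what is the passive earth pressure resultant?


Compute passive earth pressure coefficient:
Kp = tan^2(45 + phi/2) = tan^2(57.0) = 2.371184
Compute passive force:
Pp = 0.5 * Kp * gamma * H^2
Pp = 0.5 * 2.371184 * 20.1 * 3.8^2
Pp = 344.11 kN/m


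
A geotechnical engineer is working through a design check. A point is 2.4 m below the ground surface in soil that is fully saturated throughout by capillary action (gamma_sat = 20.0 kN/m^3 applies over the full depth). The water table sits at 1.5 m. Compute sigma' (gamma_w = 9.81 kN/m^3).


Result: 39.17 kPa

Derivation:
Total stress = gamma_sat * depth
sigma = 20.0 * 2.4 = 48.0 kPa
Pore water pressure u = gamma_w * (depth - d_wt)
u = 9.81 * (2.4 - 1.5) = 8.829 kPa
Effective stress = sigma - u
sigma' = 48.0 - 8.829 = 39.17 kPa


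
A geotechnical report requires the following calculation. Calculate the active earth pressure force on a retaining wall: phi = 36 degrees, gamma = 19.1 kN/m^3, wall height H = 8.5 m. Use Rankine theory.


Compute active earth pressure coefficient:
Ka = tan^2(45 - phi/2) = tan^2(27.0) = 0.259616
Compute active force:
Pa = 0.5 * Ka * gamma * H^2
Pa = 0.5 * 0.259616 * 19.1 * 8.5^2
Pa = 179.13 kN/m


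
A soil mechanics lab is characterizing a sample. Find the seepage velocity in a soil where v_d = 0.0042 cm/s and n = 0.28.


Result: 0.015 cm/s

Derivation:
Using v_s = v_d / n
v_s = 0.0042 / 0.28
v_s = 0.015 cm/s


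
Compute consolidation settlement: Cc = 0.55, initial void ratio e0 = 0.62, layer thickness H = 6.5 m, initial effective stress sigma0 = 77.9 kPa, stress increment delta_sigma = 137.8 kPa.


Using Sc = Cc * H / (1 + e0) * log10((sigma0 + delta_sigma) / sigma0)
Stress ratio = (77.9 + 137.8) / 77.9 = 2.76893
log10(2.76893) = 0.442313
Cc * H / (1 + e0) = 0.55 * 6.5 / (1 + 0.62) = 2.20679
Sc = 2.20679 * 0.442313
Sc = 0.9761 m


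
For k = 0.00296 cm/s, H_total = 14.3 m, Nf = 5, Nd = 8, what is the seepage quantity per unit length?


Convert k to m/s for unit consistency with H:
k = 0.00296 cm/s = 0.00296 / 100 m/s = 2.96e-05 m/s
Using q = k * H * Nf / Nd
Nf / Nd = 5 / 8 = 0.625
q = 2.96e-05 * 14.3 * 0.625
q = 0.0002646 m^3/s per m


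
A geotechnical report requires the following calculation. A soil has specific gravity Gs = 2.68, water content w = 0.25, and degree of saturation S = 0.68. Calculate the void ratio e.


Using the relation e = Gs * w / S
e = 2.68 * 0.25 / 0.68
e = 0.9853


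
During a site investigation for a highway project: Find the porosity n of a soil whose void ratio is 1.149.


Using the relation n = e / (1 + e)
n = 1.149 / (1 + 1.149)
n = 1.149 / 2.149
n = 0.5347


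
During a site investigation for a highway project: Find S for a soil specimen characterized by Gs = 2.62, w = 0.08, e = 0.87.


Using S = Gs * w / e
S = 2.62 * 0.08 / 0.87
S = 0.2409


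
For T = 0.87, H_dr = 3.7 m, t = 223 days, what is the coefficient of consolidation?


Result: 0.05341 m^2/day

Derivation:
Using cv = T * H_dr^2 / t
H_dr^2 = 3.7^2 = 13.69
cv = 0.87 * 13.69 / 223
cv = 0.05341 m^2/day


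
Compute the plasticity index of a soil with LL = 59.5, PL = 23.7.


Using PI = LL - PL
PI = 59.5 - 23.7
PI = 35.8


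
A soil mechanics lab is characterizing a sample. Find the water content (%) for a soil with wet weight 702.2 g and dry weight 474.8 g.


Using w = (m_wet - m_dry) / m_dry * 100
m_wet - m_dry = 702.2 - 474.8 = 227.4 g
w = 227.4 / 474.8 * 100
w = 47.89 %


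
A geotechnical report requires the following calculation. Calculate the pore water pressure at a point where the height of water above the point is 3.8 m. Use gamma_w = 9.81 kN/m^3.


Using u = gamma_w * h_w
u = 9.81 * 3.8
u = 37.28 kPa


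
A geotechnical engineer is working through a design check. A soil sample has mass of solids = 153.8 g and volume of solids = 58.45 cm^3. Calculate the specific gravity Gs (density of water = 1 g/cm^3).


Using Gs = m_s / (V_s * rho_w)
Since rho_w = 1 g/cm^3:
Gs = 153.8 / 58.45
Gs = 2.631


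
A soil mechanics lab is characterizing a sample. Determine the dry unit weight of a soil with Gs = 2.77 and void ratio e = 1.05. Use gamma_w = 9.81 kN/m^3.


Result: 13.255 kN/m^3

Derivation:
Using gamma_d = Gs * gamma_w / (1 + e)
gamma_d = 2.77 * 9.81 / (1 + 1.05)
gamma_d = 2.77 * 9.81 / 2.05
gamma_d = 13.255 kN/m^3


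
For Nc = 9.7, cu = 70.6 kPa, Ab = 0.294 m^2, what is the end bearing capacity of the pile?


Result: 201.34 kN

Derivation:
Using Qb = Nc * cu * Ab
Qb = 9.7 * 70.6 * 0.294
Qb = 201.34 kN


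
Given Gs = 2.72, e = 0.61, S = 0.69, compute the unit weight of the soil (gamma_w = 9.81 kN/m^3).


Result: 19.138 kN/m^3

Derivation:
Using gamma = gamma_w * (Gs + S*e) / (1 + e)
Numerator: Gs + S*e = 2.72 + 0.69*0.61 = 3.1409
Denominator: 1 + e = 1 + 0.61 = 1.61
gamma = 9.81 * 3.1409 / 1.61
gamma = 19.138 kN/m^3


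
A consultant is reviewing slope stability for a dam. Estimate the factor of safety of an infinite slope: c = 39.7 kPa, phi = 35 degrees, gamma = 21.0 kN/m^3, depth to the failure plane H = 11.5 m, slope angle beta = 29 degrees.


Using Fs = c / (gamma*H*sin(beta)*cos(beta)) + tan(phi)/tan(beta)
Cohesion contribution = 39.7 / (21.0*11.5*sin(29)*cos(29))
Cohesion contribution = 0.387688
Friction contribution = tan(35)/tan(29) = 1.26321
Fs = 0.387688 + 1.26321
Fs = 1.651


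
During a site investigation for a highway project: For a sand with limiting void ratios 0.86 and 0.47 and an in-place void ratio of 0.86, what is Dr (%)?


Result: 0.0 %

Derivation:
Using Dr = (e_max - e) / (e_max - e_min) * 100
e_max - e = 0.86 - 0.86 = 0.0
e_max - e_min = 0.86 - 0.47 = 0.39
Dr = 0.0 / 0.39 * 100
Dr = 0.0 %


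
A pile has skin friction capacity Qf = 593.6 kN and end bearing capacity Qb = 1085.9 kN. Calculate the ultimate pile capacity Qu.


Using Qu = Qf + Qb
Qu = 593.6 + 1085.9
Qu = 1679.5 kN


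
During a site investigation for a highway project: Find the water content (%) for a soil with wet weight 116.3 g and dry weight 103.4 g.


Using w = (m_wet - m_dry) / m_dry * 100
m_wet - m_dry = 116.3 - 103.4 = 12.9 g
w = 12.9 / 103.4 * 100
w = 12.48 %


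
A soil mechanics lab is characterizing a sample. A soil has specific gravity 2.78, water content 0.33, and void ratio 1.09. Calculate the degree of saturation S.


Using S = Gs * w / e
S = 2.78 * 0.33 / 1.09
S = 0.8417


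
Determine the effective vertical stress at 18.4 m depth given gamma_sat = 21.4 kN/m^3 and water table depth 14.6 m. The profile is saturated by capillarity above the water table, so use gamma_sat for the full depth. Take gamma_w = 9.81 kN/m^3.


Total stress = gamma_sat * depth
sigma = 21.4 * 18.4 = 393.76 kPa
Pore water pressure u = gamma_w * (depth - d_wt)
u = 9.81 * (18.4 - 14.6) = 37.278 kPa
Effective stress = sigma - u
sigma' = 393.76 - 37.278 = 356.48 kPa


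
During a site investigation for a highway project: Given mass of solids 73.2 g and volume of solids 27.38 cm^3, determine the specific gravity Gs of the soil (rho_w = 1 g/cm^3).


Using Gs = m_s / (V_s * rho_w)
Since rho_w = 1 g/cm^3:
Gs = 73.2 / 27.38
Gs = 2.673


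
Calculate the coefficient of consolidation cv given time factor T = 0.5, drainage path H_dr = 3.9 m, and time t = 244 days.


Using cv = T * H_dr^2 / t
H_dr^2 = 3.9^2 = 15.21
cv = 0.5 * 15.21 / 244
cv = 0.03117 m^2/day


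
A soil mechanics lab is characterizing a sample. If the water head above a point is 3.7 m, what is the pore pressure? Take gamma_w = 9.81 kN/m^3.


Result: 36.3 kPa

Derivation:
Using u = gamma_w * h_w
u = 9.81 * 3.7
u = 36.3 kPa


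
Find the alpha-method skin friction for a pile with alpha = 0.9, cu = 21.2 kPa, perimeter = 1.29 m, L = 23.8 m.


Using Qs = alpha * cu * perimeter * L
Qs = 0.9 * 21.2 * 1.29 * 23.8
Qs = 585.79 kN


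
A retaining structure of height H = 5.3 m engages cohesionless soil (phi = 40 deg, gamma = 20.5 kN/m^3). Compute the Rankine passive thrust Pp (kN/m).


Result: 1324.13 kN/m

Derivation:
Compute passive earth pressure coefficient:
Kp = tan^2(45 + phi/2) = tan^2(65.0) = 4.59891
Compute passive force:
Pp = 0.5 * Kp * gamma * H^2
Pp = 0.5 * 4.59891 * 20.5 * 5.3^2
Pp = 1324.13 kN/m


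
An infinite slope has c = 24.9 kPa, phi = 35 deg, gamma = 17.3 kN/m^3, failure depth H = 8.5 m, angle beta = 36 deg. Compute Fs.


Using Fs = c / (gamma*H*sin(beta)*cos(beta)) + tan(phi)/tan(beta)
Cohesion contribution = 24.9 / (17.3*8.5*sin(36)*cos(36))
Cohesion contribution = 0.356089
Friction contribution = tan(35)/tan(36) = 0.963753
Fs = 0.356089 + 0.963753
Fs = 1.32


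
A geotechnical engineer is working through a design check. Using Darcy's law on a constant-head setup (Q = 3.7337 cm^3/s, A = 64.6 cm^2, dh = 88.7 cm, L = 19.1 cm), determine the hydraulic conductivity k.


Compute hydraulic gradient:
i = dh / L = 88.7 / 19.1 = 4.64398
Then apply Darcy's law:
k = Q / (A * i)
k = 3.7337 / (64.6 * 4.64398)
k = 3.7337 / 300.001
k = 0.012446 cm/s


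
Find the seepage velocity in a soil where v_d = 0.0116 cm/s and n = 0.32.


Using v_s = v_d / n
v_s = 0.0116 / 0.32
v_s = 0.03625 cm/s


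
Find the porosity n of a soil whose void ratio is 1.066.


Result: 0.516

Derivation:
Using the relation n = e / (1 + e)
n = 1.066 / (1 + 1.066)
n = 1.066 / 2.066
n = 0.516


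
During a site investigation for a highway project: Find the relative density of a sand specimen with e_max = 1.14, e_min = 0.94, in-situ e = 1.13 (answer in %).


Using Dr = (e_max - e) / (e_max - e_min) * 100
e_max - e = 1.14 - 1.13 = 0.01
e_max - e_min = 1.14 - 0.94 = 0.2
Dr = 0.01 / 0.2 * 100
Dr = 5.0 %


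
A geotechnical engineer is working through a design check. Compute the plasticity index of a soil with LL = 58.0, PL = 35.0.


Using PI = LL - PL
PI = 58.0 - 35.0
PI = 23.0


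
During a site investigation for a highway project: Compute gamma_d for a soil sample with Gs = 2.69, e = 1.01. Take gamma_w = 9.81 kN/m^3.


Using gamma_d = Gs * gamma_w / (1 + e)
gamma_d = 2.69 * 9.81 / (1 + 1.01)
gamma_d = 2.69 * 9.81 / 2.01
gamma_d = 13.129 kN/m^3


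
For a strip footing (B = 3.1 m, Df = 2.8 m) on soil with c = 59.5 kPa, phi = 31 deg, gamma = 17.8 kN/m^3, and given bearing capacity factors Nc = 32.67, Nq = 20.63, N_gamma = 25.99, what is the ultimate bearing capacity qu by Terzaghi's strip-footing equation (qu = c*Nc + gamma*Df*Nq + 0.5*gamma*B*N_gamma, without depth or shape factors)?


Result: 3689.13 kPa

Derivation:
Compute qu = c*Nc + gamma*Df*Nq + 0.5*gamma*B*N_gamma
Term 1: 59.5 * 32.67 = 1943.865
Term 2: 17.8 * 2.8 * 20.63 = 1028.1992
Term 3: 0.5 * 17.8 * 3.1 * 25.99 = 717.0641
qu = 1943.865 + 1028.1992 + 717.0641
qu = 3689.13 kPa


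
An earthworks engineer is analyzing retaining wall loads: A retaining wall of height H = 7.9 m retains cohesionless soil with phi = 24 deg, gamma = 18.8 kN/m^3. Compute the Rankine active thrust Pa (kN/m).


Compute active earth pressure coefficient:
Ka = tan^2(45 - phi/2) = tan^2(33.0) = 0.42173
Compute active force:
Pa = 0.5 * Ka * gamma * H^2
Pa = 0.5 * 0.42173 * 18.8 * 7.9^2
Pa = 247.41 kN/m


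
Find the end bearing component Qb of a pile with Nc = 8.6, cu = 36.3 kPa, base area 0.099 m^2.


Result: 30.91 kN

Derivation:
Using Qb = Nc * cu * Ab
Qb = 8.6 * 36.3 * 0.099
Qb = 30.91 kN


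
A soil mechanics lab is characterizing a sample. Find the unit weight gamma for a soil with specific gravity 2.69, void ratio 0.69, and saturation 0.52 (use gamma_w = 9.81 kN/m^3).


Using gamma = gamma_w * (Gs + S*e) / (1 + e)
Numerator: Gs + S*e = 2.69 + 0.52*0.69 = 3.0488
Denominator: 1 + e = 1 + 0.69 = 1.69
gamma = 9.81 * 3.0488 / 1.69
gamma = 17.697 kN/m^3


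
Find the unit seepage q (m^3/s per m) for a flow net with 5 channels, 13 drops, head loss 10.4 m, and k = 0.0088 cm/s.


Convert k to m/s for unit consistency with H:
k = 0.0088 cm/s = 0.0088 / 100 m/s = 8.8e-05 m/s
Using q = k * H * Nf / Nd
Nf / Nd = 5 / 13 = 0.3846
q = 8.8e-05 * 10.4 * 0.3846
q = 0.000352 m^3/s per m


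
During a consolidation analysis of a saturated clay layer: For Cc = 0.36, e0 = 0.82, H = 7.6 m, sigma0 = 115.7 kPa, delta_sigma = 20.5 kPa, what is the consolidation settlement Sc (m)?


Using Sc = Cc * H / (1 + e0) * log10((sigma0 + delta_sigma) / sigma0)
Stress ratio = (115.7 + 20.5) / 115.7 = 1.17718
log10(1.17718) = 0.0708437
Cc * H / (1 + e0) = 0.36 * 7.6 / (1 + 0.82) = 1.5033
Sc = 1.5033 * 0.0708437
Sc = 0.1065 m


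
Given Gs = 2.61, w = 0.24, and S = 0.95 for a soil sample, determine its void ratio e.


Using the relation e = Gs * w / S
e = 2.61 * 0.24 / 0.95
e = 0.6594


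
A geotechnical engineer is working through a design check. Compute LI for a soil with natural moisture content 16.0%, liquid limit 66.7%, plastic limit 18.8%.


First compute the plasticity index:
PI = LL - PL = 66.7 - 18.8 = 47.9
Then compute the liquidity index:
LI = (w - PL) / PI
LI = (16.0 - 18.8) / 47.9
LI = -0.058


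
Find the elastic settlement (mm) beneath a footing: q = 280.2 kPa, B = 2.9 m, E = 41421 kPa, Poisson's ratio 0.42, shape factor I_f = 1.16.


Using Se = q * B * (1 - nu^2) * I_f / E
1 - nu^2 = 1 - 0.42^2 = 0.8236
Se = 280.2 * 2.9 * 0.8236 * 1.16 / 41421
Se = 0.018742 m
Convert to mm: Se = 0.018742 * 1000 = 18.742 mm


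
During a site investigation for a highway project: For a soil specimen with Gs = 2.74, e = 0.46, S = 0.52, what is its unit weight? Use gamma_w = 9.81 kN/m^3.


Result: 20.018 kN/m^3

Derivation:
Using gamma = gamma_w * (Gs + S*e) / (1 + e)
Numerator: Gs + S*e = 2.74 + 0.52*0.46 = 2.9792
Denominator: 1 + e = 1 + 0.46 = 1.46
gamma = 9.81 * 2.9792 / 1.46
gamma = 20.018 kN/m^3


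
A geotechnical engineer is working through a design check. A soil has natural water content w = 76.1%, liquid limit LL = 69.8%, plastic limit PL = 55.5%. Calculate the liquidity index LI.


First compute the plasticity index:
PI = LL - PL = 69.8 - 55.5 = 14.3
Then compute the liquidity index:
LI = (w - PL) / PI
LI = (76.1 - 55.5) / 14.3
LI = 1.441


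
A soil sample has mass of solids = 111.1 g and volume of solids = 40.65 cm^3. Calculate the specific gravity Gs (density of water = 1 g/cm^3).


Result: 2.733

Derivation:
Using Gs = m_s / (V_s * rho_w)
Since rho_w = 1 g/cm^3:
Gs = 111.1 / 40.65
Gs = 2.733


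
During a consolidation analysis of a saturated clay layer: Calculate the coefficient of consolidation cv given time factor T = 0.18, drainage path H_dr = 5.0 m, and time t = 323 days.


Using cv = T * H_dr^2 / t
H_dr^2 = 5.0^2 = 25.0
cv = 0.18 * 25.0 / 323
cv = 0.01393 m^2/day


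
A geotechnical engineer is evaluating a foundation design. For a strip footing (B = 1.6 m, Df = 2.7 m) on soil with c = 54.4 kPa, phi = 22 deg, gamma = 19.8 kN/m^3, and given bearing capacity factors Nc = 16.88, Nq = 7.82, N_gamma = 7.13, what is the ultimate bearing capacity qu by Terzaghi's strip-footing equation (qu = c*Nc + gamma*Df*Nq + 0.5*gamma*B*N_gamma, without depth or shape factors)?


Compute qu = c*Nc + gamma*Df*Nq + 0.5*gamma*B*N_gamma
Term 1: 54.4 * 16.88 = 918.272
Term 2: 19.8 * 2.7 * 7.82 = 418.0572
Term 3: 0.5 * 19.8 * 1.6 * 7.13 = 112.9392
qu = 918.272 + 418.0572 + 112.9392
qu = 1449.27 kPa


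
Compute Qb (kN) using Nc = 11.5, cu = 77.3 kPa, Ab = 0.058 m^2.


Using Qb = Nc * cu * Ab
Qb = 11.5 * 77.3 * 0.058
Qb = 51.56 kN


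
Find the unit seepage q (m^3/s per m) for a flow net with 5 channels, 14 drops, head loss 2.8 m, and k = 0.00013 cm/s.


Convert k to m/s for unit consistency with H:
k = 0.00013 cm/s = 0.00013 / 100 m/s = 1.3e-06 m/s
Using q = k * H * Nf / Nd
Nf / Nd = 5 / 14 = 0.3571
q = 1.3e-06 * 2.8 * 0.3571
q = 1.3e-06 m^3/s per m


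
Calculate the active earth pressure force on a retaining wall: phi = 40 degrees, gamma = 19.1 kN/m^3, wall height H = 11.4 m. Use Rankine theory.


Result: 269.87 kN/m

Derivation:
Compute active earth pressure coefficient:
Ka = tan^2(45 - phi/2) = tan^2(25.0) = 0.217443
Compute active force:
Pa = 0.5 * Ka * gamma * H^2
Pa = 0.5 * 0.217443 * 19.1 * 11.4^2
Pa = 269.87 kN/m


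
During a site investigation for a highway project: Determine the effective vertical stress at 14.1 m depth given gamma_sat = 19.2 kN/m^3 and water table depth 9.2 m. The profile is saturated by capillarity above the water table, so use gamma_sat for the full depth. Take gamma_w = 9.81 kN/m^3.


Total stress = gamma_sat * depth
sigma = 19.2 * 14.1 = 270.72 kPa
Pore water pressure u = gamma_w * (depth - d_wt)
u = 9.81 * (14.1 - 9.2) = 48.069 kPa
Effective stress = sigma - u
sigma' = 270.72 - 48.069 = 222.65 kPa


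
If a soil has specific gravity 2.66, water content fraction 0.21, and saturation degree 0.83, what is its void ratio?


Using the relation e = Gs * w / S
e = 2.66 * 0.21 / 0.83
e = 0.673


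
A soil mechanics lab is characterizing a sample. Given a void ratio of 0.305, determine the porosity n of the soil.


Using the relation n = e / (1 + e)
n = 0.305 / (1 + 0.305)
n = 0.305 / 1.305
n = 0.2337


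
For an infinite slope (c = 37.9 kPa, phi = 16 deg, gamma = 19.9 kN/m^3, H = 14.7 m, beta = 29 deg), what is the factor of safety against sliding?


Using Fs = c / (gamma*H*sin(beta)*cos(beta)) + tan(phi)/tan(beta)
Cohesion contribution = 37.9 / (19.9*14.7*sin(29)*cos(29))
Cohesion contribution = 0.305547
Friction contribution = tan(16)/tan(29) = 0.517302
Fs = 0.305547 + 0.517302
Fs = 0.823


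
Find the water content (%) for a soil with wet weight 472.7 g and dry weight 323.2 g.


Using w = (m_wet - m_dry) / m_dry * 100
m_wet - m_dry = 472.7 - 323.2 = 149.5 g
w = 149.5 / 323.2 * 100
w = 46.26 %


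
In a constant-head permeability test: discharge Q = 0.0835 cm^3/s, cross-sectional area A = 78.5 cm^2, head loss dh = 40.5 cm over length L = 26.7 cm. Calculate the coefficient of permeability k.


Compute hydraulic gradient:
i = dh / L = 40.5 / 26.7 = 1.51685
Then apply Darcy's law:
k = Q / (A * i)
k = 0.0835 / (78.5 * 1.51685)
k = 0.0835 / 119.073
k = 0.000701 cm/s


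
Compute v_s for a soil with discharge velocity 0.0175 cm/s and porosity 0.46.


Result: 0.03804 cm/s

Derivation:
Using v_s = v_d / n
v_s = 0.0175 / 0.46
v_s = 0.03804 cm/s


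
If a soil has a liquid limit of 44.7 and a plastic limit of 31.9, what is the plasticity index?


Result: 12.8

Derivation:
Using PI = LL - PL
PI = 44.7 - 31.9
PI = 12.8


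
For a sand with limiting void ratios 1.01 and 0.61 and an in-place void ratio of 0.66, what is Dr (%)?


Using Dr = (e_max - e) / (e_max - e_min) * 100
e_max - e = 1.01 - 0.66 = 0.35
e_max - e_min = 1.01 - 0.61 = 0.4
Dr = 0.35 / 0.4 * 100
Dr = 87.5 %


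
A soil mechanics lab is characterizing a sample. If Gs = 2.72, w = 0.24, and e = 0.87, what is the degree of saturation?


Result: 0.7503

Derivation:
Using S = Gs * w / e
S = 2.72 * 0.24 / 0.87
S = 0.7503


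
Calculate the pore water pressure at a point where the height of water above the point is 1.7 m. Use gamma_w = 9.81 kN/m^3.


Result: 16.68 kPa

Derivation:
Using u = gamma_w * h_w
u = 9.81 * 1.7
u = 16.68 kPa


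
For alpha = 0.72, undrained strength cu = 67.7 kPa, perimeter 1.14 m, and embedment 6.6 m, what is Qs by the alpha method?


Using Qs = alpha * cu * perimeter * L
Qs = 0.72 * 67.7 * 1.14 * 6.6
Qs = 366.75 kN


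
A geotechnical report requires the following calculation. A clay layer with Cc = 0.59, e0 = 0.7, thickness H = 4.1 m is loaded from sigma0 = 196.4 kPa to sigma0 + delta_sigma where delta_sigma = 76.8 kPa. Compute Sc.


Using Sc = Cc * H / (1 + e0) * log10((sigma0 + delta_sigma) / sigma0)
Stress ratio = (196.4 + 76.8) / 196.4 = 1.39104
log10(1.39104) = 0.143339
Cc * H / (1 + e0) = 0.59 * 4.1 / (1 + 0.7) = 1.42294
Sc = 1.42294 * 0.143339
Sc = 0.204 m


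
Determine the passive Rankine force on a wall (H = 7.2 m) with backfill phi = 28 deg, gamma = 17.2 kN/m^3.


Compute passive earth pressure coefficient:
Kp = tan^2(45 + phi/2) = tan^2(59.0) = 2.769826
Compute passive force:
Pp = 0.5 * Kp * gamma * H^2
Pp = 0.5 * 2.769826 * 17.2 * 7.2^2
Pp = 1234.85 kN/m


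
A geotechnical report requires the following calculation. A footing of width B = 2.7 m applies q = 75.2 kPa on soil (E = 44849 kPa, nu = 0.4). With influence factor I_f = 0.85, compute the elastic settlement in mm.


Using Se = q * B * (1 - nu^2) * I_f / E
1 - nu^2 = 1 - 0.4^2 = 0.84
Se = 75.2 * 2.7 * 0.84 * 0.85 / 44849
Se = 0.003232 m
Convert to mm: Se = 0.003232 * 1000 = 3.232 mm


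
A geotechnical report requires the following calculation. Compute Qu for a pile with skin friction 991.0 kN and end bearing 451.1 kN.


Using Qu = Qf + Qb
Qu = 991.0 + 451.1
Qu = 1442.1 kN


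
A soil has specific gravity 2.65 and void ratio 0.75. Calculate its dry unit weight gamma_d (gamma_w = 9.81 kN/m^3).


Using gamma_d = Gs * gamma_w / (1 + e)
gamma_d = 2.65 * 9.81 / (1 + 0.75)
gamma_d = 2.65 * 9.81 / 1.75
gamma_d = 14.855 kN/m^3


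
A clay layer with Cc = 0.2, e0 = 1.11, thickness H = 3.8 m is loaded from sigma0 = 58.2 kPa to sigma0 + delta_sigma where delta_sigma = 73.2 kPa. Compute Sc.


Result: 0.1274 m

Derivation:
Using Sc = Cc * H / (1 + e0) * log10((sigma0 + delta_sigma) / sigma0)
Stress ratio = (58.2 + 73.2) / 58.2 = 2.25773
log10(2.25773) = 0.353672
Cc * H / (1 + e0) = 0.2 * 3.8 / (1 + 1.11) = 0.36019
Sc = 0.36019 * 0.353672
Sc = 0.1274 m


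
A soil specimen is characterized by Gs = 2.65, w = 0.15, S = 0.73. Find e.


Result: 0.5445

Derivation:
Using the relation e = Gs * w / S
e = 2.65 * 0.15 / 0.73
e = 0.5445


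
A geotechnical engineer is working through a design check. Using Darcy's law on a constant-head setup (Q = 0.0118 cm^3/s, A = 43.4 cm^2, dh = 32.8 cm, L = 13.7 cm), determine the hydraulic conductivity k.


Compute hydraulic gradient:
i = dh / L = 32.8 / 13.7 = 2.39416
Then apply Darcy's law:
k = Q / (A * i)
k = 0.0118 / (43.4 * 2.39416)
k = 0.0118 / 103.907
k = 0.000114 cm/s


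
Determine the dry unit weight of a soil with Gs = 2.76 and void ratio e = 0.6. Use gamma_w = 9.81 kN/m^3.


Result: 16.922 kN/m^3

Derivation:
Using gamma_d = Gs * gamma_w / (1 + e)
gamma_d = 2.76 * 9.81 / (1 + 0.6)
gamma_d = 2.76 * 9.81 / 1.6
gamma_d = 16.922 kN/m^3


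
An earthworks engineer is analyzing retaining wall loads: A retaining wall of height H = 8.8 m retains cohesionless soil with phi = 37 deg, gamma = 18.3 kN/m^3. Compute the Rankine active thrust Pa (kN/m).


Result: 176.14 kN/m

Derivation:
Compute active earth pressure coefficient:
Ka = tan^2(45 - phi/2) = tan^2(26.5) = 0.248584
Compute active force:
Pa = 0.5 * Ka * gamma * H^2
Pa = 0.5 * 0.248584 * 18.3 * 8.8^2
Pa = 176.14 kN/m


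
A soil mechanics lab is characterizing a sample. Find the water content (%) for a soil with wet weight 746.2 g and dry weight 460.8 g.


Using w = (m_wet - m_dry) / m_dry * 100
m_wet - m_dry = 746.2 - 460.8 = 285.4 g
w = 285.4 / 460.8 * 100
w = 61.94 %


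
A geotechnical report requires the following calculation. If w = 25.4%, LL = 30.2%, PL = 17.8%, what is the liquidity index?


First compute the plasticity index:
PI = LL - PL = 30.2 - 17.8 = 12.4
Then compute the liquidity index:
LI = (w - PL) / PI
LI = (25.4 - 17.8) / 12.4
LI = 0.613


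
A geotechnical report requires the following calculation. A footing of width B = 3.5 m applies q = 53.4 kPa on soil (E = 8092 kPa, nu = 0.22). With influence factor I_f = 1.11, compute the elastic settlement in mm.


Using Se = q * B * (1 - nu^2) * I_f / E
1 - nu^2 = 1 - 0.22^2 = 0.9516
Se = 53.4 * 3.5 * 0.9516 * 1.11 / 8092
Se = 0.024397 m
Convert to mm: Se = 0.024397 * 1000 = 24.397 mm


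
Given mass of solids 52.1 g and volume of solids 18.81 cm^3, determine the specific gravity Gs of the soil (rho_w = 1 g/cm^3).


Result: 2.77

Derivation:
Using Gs = m_s / (V_s * rho_w)
Since rho_w = 1 g/cm^3:
Gs = 52.1 / 18.81
Gs = 2.77


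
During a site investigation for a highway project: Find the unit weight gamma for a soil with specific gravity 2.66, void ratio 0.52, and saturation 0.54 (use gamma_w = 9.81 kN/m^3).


Result: 18.98 kN/m^3

Derivation:
Using gamma = gamma_w * (Gs + S*e) / (1 + e)
Numerator: Gs + S*e = 2.66 + 0.54*0.52 = 2.9408
Denominator: 1 + e = 1 + 0.52 = 1.52
gamma = 9.81 * 2.9408 / 1.52
gamma = 18.98 kN/m^3


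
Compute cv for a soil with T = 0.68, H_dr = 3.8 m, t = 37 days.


Using cv = T * H_dr^2 / t
H_dr^2 = 3.8^2 = 14.44
cv = 0.68 * 14.44 / 37
cv = 0.26538 m^2/day


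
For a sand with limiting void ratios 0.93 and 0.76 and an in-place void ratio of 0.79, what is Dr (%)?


Using Dr = (e_max - e) / (e_max - e_min) * 100
e_max - e = 0.93 - 0.79 = 0.14
e_max - e_min = 0.93 - 0.76 = 0.17
Dr = 0.14 / 0.17 * 100
Dr = 82.35 %


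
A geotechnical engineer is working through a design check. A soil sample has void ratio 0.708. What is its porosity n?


Using the relation n = e / (1 + e)
n = 0.708 / (1 + 0.708)
n = 0.708 / 1.708
n = 0.4145


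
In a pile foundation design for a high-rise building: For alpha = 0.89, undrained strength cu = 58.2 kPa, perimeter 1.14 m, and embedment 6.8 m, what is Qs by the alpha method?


Using Qs = alpha * cu * perimeter * L
Qs = 0.89 * 58.2 * 1.14 * 6.8
Qs = 401.54 kN


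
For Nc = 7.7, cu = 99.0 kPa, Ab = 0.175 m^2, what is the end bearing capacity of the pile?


Result: 133.4 kN

Derivation:
Using Qb = Nc * cu * Ab
Qb = 7.7 * 99.0 * 0.175
Qb = 133.4 kN


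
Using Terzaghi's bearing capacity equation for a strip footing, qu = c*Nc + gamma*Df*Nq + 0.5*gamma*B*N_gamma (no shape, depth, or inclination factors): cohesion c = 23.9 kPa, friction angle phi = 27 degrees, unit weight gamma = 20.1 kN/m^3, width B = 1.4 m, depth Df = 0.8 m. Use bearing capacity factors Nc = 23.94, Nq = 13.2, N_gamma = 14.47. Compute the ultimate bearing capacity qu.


Compute qu = c*Nc + gamma*Df*Nq + 0.5*gamma*B*N_gamma
Term 1: 23.9 * 23.94 = 572.166
Term 2: 20.1 * 0.8 * 13.2 = 212.256
Term 3: 0.5 * 20.1 * 1.4 * 14.47 = 203.5929
qu = 572.166 + 212.256 + 203.5929
qu = 988.01 kPa


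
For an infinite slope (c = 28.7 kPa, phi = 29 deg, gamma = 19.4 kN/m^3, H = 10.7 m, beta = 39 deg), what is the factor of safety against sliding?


Using Fs = c / (gamma*H*sin(beta)*cos(beta)) + tan(phi)/tan(beta)
Cohesion contribution = 28.7 / (19.4*10.7*sin(39)*cos(39))
Cohesion contribution = 0.282698
Friction contribution = tan(29)/tan(39) = 0.684515
Fs = 0.282698 + 0.684515
Fs = 0.967


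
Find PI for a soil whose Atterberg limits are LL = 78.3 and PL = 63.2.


Using PI = LL - PL
PI = 78.3 - 63.2
PI = 15.1


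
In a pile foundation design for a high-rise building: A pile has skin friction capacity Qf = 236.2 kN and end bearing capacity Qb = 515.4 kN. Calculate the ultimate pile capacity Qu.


Using Qu = Qf + Qb
Qu = 236.2 + 515.4
Qu = 751.6 kN


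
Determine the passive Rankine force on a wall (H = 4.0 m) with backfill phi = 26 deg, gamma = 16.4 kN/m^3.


Compute passive earth pressure coefficient:
Kp = tan^2(45 + phi/2) = tan^2(58.0) = 2.561071
Compute passive force:
Pp = 0.5 * Kp * gamma * H^2
Pp = 0.5 * 2.561071 * 16.4 * 4.0^2
Pp = 336.01 kN/m


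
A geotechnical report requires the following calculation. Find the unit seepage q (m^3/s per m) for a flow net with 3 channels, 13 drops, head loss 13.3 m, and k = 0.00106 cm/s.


Result: 3.253e-05 m^3/s per m

Derivation:
Convert k to m/s for unit consistency with H:
k = 0.00106 cm/s = 0.00106 / 100 m/s = 1.06e-05 m/s
Using q = k * H * Nf / Nd
Nf / Nd = 3 / 13 = 0.2308
q = 1.06e-05 * 13.3 * 0.2308
q = 3.253e-05 m^3/s per m


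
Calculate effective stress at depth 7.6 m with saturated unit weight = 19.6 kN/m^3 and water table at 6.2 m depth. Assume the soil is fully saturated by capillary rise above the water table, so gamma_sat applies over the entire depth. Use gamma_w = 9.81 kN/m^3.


Total stress = gamma_sat * depth
sigma = 19.6 * 7.6 = 148.96 kPa
Pore water pressure u = gamma_w * (depth - d_wt)
u = 9.81 * (7.6 - 6.2) = 13.734 kPa
Effective stress = sigma - u
sigma' = 148.96 - 13.734 = 135.23 kPa


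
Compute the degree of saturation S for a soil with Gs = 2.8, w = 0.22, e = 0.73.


Using S = Gs * w / e
S = 2.8 * 0.22 / 0.73
S = 0.8438


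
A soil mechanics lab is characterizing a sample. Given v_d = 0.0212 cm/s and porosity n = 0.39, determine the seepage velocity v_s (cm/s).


Using v_s = v_d / n
v_s = 0.0212 / 0.39
v_s = 0.05436 cm/s


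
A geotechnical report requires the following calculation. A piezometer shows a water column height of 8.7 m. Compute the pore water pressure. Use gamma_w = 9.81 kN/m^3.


Result: 85.35 kPa

Derivation:
Using u = gamma_w * h_w
u = 9.81 * 8.7
u = 85.35 kPa


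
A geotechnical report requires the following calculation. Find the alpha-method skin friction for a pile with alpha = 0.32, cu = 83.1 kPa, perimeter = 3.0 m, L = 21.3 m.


Using Qs = alpha * cu * perimeter * L
Qs = 0.32 * 83.1 * 3.0 * 21.3
Qs = 1699.23 kN


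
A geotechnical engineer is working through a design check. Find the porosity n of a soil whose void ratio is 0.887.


Result: 0.4701

Derivation:
Using the relation n = e / (1 + e)
n = 0.887 / (1 + 0.887)
n = 0.887 / 1.887
n = 0.4701


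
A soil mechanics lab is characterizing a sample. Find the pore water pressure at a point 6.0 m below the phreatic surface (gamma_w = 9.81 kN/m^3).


Result: 58.86 kPa

Derivation:
Using u = gamma_w * h_w
u = 9.81 * 6.0
u = 58.86 kPa


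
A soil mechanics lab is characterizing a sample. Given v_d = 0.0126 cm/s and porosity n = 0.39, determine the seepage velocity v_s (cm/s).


Using v_s = v_d / n
v_s = 0.0126 / 0.39
v_s = 0.03231 cm/s


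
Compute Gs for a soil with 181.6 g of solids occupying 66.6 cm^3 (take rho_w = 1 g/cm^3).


Result: 2.727

Derivation:
Using Gs = m_s / (V_s * rho_w)
Since rho_w = 1 g/cm^3:
Gs = 181.6 / 66.6
Gs = 2.727


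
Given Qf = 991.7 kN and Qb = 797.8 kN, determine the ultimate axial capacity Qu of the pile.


Using Qu = Qf + Qb
Qu = 991.7 + 797.8
Qu = 1789.5 kN


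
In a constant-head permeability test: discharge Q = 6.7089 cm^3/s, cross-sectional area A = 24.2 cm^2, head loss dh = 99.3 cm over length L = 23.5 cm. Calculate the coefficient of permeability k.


Compute hydraulic gradient:
i = dh / L = 99.3 / 23.5 = 4.22553
Then apply Darcy's law:
k = Q / (A * i)
k = 6.7089 / (24.2 * 4.22553)
k = 6.7089 / 102.258
k = 0.065608 cm/s


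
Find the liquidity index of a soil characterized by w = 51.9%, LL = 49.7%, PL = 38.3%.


First compute the plasticity index:
PI = LL - PL = 49.7 - 38.3 = 11.4
Then compute the liquidity index:
LI = (w - PL) / PI
LI = (51.9 - 38.3) / 11.4
LI = 1.193


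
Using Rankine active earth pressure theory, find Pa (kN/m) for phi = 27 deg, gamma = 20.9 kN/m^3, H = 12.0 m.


Result: 565.09 kN/m

Derivation:
Compute active earth pressure coefficient:
Ka = tan^2(45 - phi/2) = tan^2(31.5) = 0.375525
Compute active force:
Pa = 0.5 * Ka * gamma * H^2
Pa = 0.5 * 0.375525 * 20.9 * 12.0^2
Pa = 565.09 kN/m


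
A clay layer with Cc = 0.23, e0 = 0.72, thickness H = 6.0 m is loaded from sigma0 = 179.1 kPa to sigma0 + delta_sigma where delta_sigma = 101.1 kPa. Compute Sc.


Using Sc = Cc * H / (1 + e0) * log10((sigma0 + delta_sigma) / sigma0)
Stress ratio = (179.1 + 101.1) / 179.1 = 1.56449
log10(1.56449) = 0.194373
Cc * H / (1 + e0) = 0.23 * 6.0 / (1 + 0.72) = 0.802326
Sc = 0.802326 * 0.194373
Sc = 0.156 m


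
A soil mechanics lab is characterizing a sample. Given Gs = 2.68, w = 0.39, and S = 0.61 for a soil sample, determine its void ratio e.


Using the relation e = Gs * w / S
e = 2.68 * 0.39 / 0.61
e = 1.7134


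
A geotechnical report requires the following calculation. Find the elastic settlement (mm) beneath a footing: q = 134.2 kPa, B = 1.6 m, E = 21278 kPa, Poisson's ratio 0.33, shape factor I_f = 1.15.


Result: 10.341 mm

Derivation:
Using Se = q * B * (1 - nu^2) * I_f / E
1 - nu^2 = 1 - 0.33^2 = 0.8911
Se = 134.2 * 1.6 * 0.8911 * 1.15 / 21278
Se = 0.010341 m
Convert to mm: Se = 0.010341 * 1000 = 10.341 mm


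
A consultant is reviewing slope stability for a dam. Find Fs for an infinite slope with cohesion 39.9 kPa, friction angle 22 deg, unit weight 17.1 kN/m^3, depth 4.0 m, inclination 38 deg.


Result: 1.72

Derivation:
Using Fs = c / (gamma*H*sin(beta)*cos(beta)) + tan(phi)/tan(beta)
Cohesion contribution = 39.9 / (17.1*4.0*sin(38)*cos(38))
Cohesion contribution = 1.20238
Friction contribution = tan(22)/tan(38) = 0.51713
Fs = 1.20238 + 0.51713
Fs = 1.72


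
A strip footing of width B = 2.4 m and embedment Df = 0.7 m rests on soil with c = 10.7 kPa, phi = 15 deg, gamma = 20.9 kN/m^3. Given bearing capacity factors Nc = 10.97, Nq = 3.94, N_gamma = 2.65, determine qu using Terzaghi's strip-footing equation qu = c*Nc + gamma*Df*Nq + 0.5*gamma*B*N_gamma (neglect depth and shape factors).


Result: 241.48 kPa

Derivation:
Compute qu = c*Nc + gamma*Df*Nq + 0.5*gamma*B*N_gamma
Term 1: 10.7 * 10.97 = 117.379
Term 2: 20.9 * 0.7 * 3.94 = 57.6422
Term 3: 0.5 * 20.9 * 2.4 * 2.65 = 66.462
qu = 117.379 + 57.6422 + 66.462
qu = 241.48 kPa


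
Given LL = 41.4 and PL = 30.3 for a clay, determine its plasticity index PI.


Result: 11.1

Derivation:
Using PI = LL - PL
PI = 41.4 - 30.3
PI = 11.1


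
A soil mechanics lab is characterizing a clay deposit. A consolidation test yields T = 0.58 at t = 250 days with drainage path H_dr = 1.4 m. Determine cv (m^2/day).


Result: 0.00455 m^2/day

Derivation:
Using cv = T * H_dr^2 / t
H_dr^2 = 1.4^2 = 1.96
cv = 0.58 * 1.96 / 250
cv = 0.00455 m^2/day


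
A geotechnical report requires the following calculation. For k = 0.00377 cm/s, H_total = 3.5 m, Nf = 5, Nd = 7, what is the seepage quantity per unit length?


Convert k to m/s for unit consistency with H:
k = 0.00377 cm/s = 0.00377 / 100 m/s = 3.77e-05 m/s
Using q = k * H * Nf / Nd
Nf / Nd = 5 / 7 = 0.7143
q = 3.77e-05 * 3.5 * 0.7143
q = 9.425e-05 m^3/s per m


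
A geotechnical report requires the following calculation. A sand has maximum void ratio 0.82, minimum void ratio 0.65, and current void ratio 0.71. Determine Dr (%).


Result: 64.71 %

Derivation:
Using Dr = (e_max - e) / (e_max - e_min) * 100
e_max - e = 0.82 - 0.71 = 0.11
e_max - e_min = 0.82 - 0.65 = 0.17
Dr = 0.11 / 0.17 * 100
Dr = 64.71 %


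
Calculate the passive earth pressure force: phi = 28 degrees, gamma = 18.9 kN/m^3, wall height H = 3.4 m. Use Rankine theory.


Compute passive earth pressure coefficient:
Kp = tan^2(45 + phi/2) = tan^2(59.0) = 2.769826
Compute passive force:
Pp = 0.5 * Kp * gamma * H^2
Pp = 0.5 * 2.769826 * 18.9 * 3.4^2
Pp = 302.58 kN/m


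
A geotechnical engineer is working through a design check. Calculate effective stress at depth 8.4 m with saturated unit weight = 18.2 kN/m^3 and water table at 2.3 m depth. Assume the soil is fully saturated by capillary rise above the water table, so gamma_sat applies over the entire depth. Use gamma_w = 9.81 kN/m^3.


Total stress = gamma_sat * depth
sigma = 18.2 * 8.4 = 152.88 kPa
Pore water pressure u = gamma_w * (depth - d_wt)
u = 9.81 * (8.4 - 2.3) = 59.841 kPa
Effective stress = sigma - u
sigma' = 152.88 - 59.841 = 93.04 kPa


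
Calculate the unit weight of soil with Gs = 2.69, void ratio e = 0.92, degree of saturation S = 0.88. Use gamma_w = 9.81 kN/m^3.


Result: 17.881 kN/m^3

Derivation:
Using gamma = gamma_w * (Gs + S*e) / (1 + e)
Numerator: Gs + S*e = 2.69 + 0.88*0.92 = 3.4996
Denominator: 1 + e = 1 + 0.92 = 1.92
gamma = 9.81 * 3.4996 / 1.92
gamma = 17.881 kN/m^3


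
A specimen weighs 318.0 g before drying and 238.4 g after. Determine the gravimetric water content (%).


Using w = (m_wet - m_dry) / m_dry * 100
m_wet - m_dry = 318.0 - 238.4 = 79.6 g
w = 79.6 / 238.4 * 100
w = 33.39 %


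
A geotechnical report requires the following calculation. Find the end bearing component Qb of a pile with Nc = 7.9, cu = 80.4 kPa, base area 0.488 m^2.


Using Qb = Nc * cu * Ab
Qb = 7.9 * 80.4 * 0.488
Qb = 309.96 kN


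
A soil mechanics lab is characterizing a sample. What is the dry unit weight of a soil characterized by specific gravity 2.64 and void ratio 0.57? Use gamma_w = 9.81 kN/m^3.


Using gamma_d = Gs * gamma_w / (1 + e)
gamma_d = 2.64 * 9.81 / (1 + 0.57)
gamma_d = 2.64 * 9.81 / 1.57
gamma_d = 16.496 kN/m^3


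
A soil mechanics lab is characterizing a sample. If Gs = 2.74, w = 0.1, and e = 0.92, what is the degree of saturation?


Result: 0.2978

Derivation:
Using S = Gs * w / e
S = 2.74 * 0.1 / 0.92
S = 0.2978


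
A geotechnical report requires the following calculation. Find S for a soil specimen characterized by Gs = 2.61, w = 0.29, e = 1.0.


Result: 0.7569

Derivation:
Using S = Gs * w / e
S = 2.61 * 0.29 / 1.0
S = 0.7569


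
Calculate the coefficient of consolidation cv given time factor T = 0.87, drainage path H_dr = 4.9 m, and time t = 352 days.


Result: 0.05934 m^2/day

Derivation:
Using cv = T * H_dr^2 / t
H_dr^2 = 4.9^2 = 24.01
cv = 0.87 * 24.01 / 352
cv = 0.05934 m^2/day


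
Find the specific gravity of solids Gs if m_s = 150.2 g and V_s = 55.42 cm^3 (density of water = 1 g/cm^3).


Using Gs = m_s / (V_s * rho_w)
Since rho_w = 1 g/cm^3:
Gs = 150.2 / 55.42
Gs = 2.71


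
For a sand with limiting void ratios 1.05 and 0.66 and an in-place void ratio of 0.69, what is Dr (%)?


Using Dr = (e_max - e) / (e_max - e_min) * 100
e_max - e = 1.05 - 0.69 = 0.36
e_max - e_min = 1.05 - 0.66 = 0.39
Dr = 0.36 / 0.39 * 100
Dr = 92.31 %


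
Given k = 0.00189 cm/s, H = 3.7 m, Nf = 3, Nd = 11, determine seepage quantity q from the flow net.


Result: 1.907e-05 m^3/s per m

Derivation:
Convert k to m/s for unit consistency with H:
k = 0.00189 cm/s = 0.00189 / 100 m/s = 1.89e-05 m/s
Using q = k * H * Nf / Nd
Nf / Nd = 3 / 11 = 0.2727
q = 1.89e-05 * 3.7 * 0.2727
q = 1.907e-05 m^3/s per m


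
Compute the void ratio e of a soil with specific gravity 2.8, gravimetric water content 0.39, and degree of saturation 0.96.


Result: 1.1375

Derivation:
Using the relation e = Gs * w / S
e = 2.8 * 0.39 / 0.96
e = 1.1375
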